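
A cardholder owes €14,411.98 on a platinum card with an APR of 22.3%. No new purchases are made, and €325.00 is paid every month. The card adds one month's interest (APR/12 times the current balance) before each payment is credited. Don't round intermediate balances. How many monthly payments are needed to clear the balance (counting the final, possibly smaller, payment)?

95 payments

Monthly rate r = 22.3%/12 = 1.85833% = 0.0185833.
Recurrence: B ← B·(1+r) − €325.00.
Month 1: interest €267.82; balance after payment €14,354.80.
Month 2: interest €266.76; balance after payment €14,296.56.
Closed form: n = −ln(1 − rB₀/P)/ln(1+r) = −ln(0.17593)/ln(1.01858) ≈ 94.373, so the balance reaches zero during payment 95.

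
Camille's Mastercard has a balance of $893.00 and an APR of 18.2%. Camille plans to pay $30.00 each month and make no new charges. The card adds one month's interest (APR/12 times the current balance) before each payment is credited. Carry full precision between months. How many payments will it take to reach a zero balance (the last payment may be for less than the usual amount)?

40 months

Monthly rate r = 18.2%/12 = 1.51667% = 0.0151667.
Recurrence: B ← B·(1+r) − $30.00.
Month 1: interest $13.54; balance after payment $876.54.
Month 2: interest $13.29; balance after payment $859.84.
Closed form: n = −ln(1 − rB₀/P)/ln(1+r) = −ln(0.54854)/ln(1.01517) ≈ 39.893, so the balance reaches zero during payment 40.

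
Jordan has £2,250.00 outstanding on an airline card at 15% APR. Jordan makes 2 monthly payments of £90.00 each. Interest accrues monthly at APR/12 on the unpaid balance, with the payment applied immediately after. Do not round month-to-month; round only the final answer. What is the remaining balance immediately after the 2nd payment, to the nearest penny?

Monthly rate r = 15%/12 = 1.25% = 0.0125.
Each month: B ← B·(1+r) − £90.00.
Month 1: interest £28.12; balance after payment £2,188.12.
Month 2: interest £27.35; balance after payment £2,125.48.

£2,125.48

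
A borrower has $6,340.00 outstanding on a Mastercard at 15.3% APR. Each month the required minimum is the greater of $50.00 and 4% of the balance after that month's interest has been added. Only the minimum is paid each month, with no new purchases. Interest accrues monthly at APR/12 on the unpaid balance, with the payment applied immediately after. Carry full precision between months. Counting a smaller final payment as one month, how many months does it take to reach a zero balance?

Monthly rate r = 15.3%/12 = 1.275% = 0.01275.
While 4% of the post-interest balance exceeds $50.00, each month B ← (B·(1+r))·(1 − 0.04), i.e. B shrinks by the factor (1+r)·0.96 = 0.97224.
This holds for months 1–59. Entering month 60 the balance is $1,204.27; 4% of the post-interest balance is now below $50.00, so the flat $50.00 minimum applies from here.
From month 60 a fixed $50.00 at rate r clears $1,204.27 in 29 more payments. Total: 59 + 29 = 88 months.

88 months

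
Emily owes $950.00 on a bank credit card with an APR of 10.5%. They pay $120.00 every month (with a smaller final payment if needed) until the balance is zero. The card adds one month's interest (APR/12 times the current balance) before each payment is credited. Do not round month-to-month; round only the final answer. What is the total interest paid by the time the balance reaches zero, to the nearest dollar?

Monthly rate r = 10.5%/12 = 0.875% = 0.00875.
Payoff takes n = ⌈−ln(1 − rB₀/P)/ln(1+r)⌉ = ⌈8.240⌉ = 9 payments; the last is $28.90.
Total paid = 8·$120.00 + $28.90 = $988.90.
Total interest = total paid − principal = $988.90 − $950.00 = $38.90.

$39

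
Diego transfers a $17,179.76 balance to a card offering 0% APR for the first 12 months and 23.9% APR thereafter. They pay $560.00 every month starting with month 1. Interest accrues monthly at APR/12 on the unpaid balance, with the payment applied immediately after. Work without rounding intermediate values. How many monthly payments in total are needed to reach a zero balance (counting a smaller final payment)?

Promo months 1–12 at r₀ = 0%/12 = 0; months 13+ at r₁ = 23.9%/12 = 0.0199167.
After month 12 (no interest yet): B = $17,179.76 − 12·$560.00 = $10,459.76.
Then at r₁ with $560.00/mo: n₂ = −ln(1 − r₁·B/P)/ln(1+r₁) ≈ 23.59 → 24 more payments.

36 payments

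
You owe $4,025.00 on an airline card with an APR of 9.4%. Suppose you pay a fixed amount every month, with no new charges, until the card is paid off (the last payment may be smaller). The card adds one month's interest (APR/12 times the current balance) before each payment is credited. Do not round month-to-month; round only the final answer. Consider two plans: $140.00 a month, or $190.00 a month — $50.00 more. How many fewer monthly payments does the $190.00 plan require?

Monthly rate r = 9.4%/12 = 0.783333% = 0.00783333.
At $140.00/mo: n = ⌈−ln(1 − rB₀/P)/ln(1+r)⌉ = 33 payments (last $98.28); total interest = total paid − $4,025.00 = $553.28.
At $190.00/mo: 24 payments (last $48.57); total interest $393.57.
Payments saved = 33 − 24 = 9.

9 fewer payments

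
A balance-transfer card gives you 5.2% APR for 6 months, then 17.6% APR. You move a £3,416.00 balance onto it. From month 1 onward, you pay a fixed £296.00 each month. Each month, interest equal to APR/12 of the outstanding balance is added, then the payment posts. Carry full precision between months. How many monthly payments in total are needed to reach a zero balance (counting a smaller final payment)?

Promo months 1–6 at r₀ = 5.2%/12 = 0.00433333; months 7+ at r₁ = 17.6%/12 = 0.0146667.
After month 6: iterate B ← B·(1+r₀) − £296.00 for 6 months → £1,710.43.
Then at r₁ with £296.00/mo: n₂ = −ln(1 − r₁·B/P)/ln(1+r₁) ≈ 6.08 → 7 more payments.

13 months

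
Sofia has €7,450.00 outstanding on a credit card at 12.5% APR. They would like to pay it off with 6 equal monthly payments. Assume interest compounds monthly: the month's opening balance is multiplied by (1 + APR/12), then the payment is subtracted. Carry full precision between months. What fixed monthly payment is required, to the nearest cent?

Monthly rate r = 12.5%/12 = 1.04167% = 0.0104167.
Level-payment amortization: P = B₀·r / (1 − (1+r)^(−n)) = 7450.00·0.0104167 / (1 − 1.01042^(−6)).
Denominator 1 − (1+r)^(−6) = 0.0602831967.
P = 77.6042 / 0.0602831967 ≈ 1287.33.

€1,287.33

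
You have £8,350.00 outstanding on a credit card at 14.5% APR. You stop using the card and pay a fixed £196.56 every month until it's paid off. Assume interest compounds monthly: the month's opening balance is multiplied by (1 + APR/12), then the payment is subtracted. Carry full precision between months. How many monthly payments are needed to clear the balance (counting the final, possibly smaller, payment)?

60 payments

Monthly rate r = 14.5%/12 = 1.20833% = 0.0120833.
Recurrence: B ← B·(1+r) − £196.56.
Month 1: interest £100.90; balance after payment £8,254.34.
Month 2: interest £99.74; balance after payment £8,157.52.
Closed form: n = −ln(1 − rB₀/P)/ln(1+r) = −ln(0.48669)/ln(1.01208) ≈ 59.956, so the balance reaches zero during payment 60.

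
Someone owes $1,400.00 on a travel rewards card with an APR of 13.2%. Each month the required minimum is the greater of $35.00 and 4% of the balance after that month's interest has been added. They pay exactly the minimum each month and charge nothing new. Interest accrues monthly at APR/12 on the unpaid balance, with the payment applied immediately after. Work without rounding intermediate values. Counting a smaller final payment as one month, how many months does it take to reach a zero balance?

46 months

Monthly rate r = 13.2%/12 = 1.1% = 0.011.
While 4% of the post-interest balance exceeds $35.00, each month B ← (B·(1+r))·(1 − 0.04), i.e. B shrinks by the factor (1+r)·0.96 = 0.97056.
This holds for months 1–17. Entering month 18 the balance is $842.38; 4% of the post-interest balance is now below $35.00, so the flat $35.00 minimum applies from here.
From month 18 a fixed $35.00 at rate r clears $842.38 in 29 more payments. Total: 17 + 29 = 46 months.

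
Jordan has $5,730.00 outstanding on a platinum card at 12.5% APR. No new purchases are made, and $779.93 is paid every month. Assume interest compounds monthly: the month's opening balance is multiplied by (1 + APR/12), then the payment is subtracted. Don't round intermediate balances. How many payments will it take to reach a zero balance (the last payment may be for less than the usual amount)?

8 months

Monthly rate r = 12.5%/12 = 1.04167% = 0.0104167.
Recurrence: B ← B·(1+r) − $779.93.
Month 1: interest $59.69; balance after payment $5,009.76.
Month 2: interest $52.18; balance after payment $4,282.01.
Closed form: n = −ln(1 − rB₀/P)/ln(1+r) = −ln(0.92347)/ln(1.01042) ≈ 7.683, so the balance reaches zero during payment 8.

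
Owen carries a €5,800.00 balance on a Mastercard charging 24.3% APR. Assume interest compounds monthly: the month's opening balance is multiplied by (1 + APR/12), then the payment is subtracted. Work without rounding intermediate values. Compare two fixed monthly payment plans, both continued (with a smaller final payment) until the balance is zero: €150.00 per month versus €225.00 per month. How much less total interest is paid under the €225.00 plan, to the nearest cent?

€3,147.22

Monthly rate r = 24.3%/12 = 2.025% = 0.02025.
At €150.00/mo: n = ⌈−ln(1 − rB₀/P)/ln(1+r)⌉ = 77 payments (last €31.92); total interest = total paid − €5,800.00 = €5,631.92.
At €225.00/mo: 37 payments (last €184.70); total interest €2,484.70.
Interest saved = €5,631.92 − €2,484.70 = €3,147.22.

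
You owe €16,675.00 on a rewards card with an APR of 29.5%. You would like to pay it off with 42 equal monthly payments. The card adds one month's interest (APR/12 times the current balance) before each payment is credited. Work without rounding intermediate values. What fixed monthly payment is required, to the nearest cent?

€641.10

Monthly rate r = 29.5%/12 = 2.45833% = 0.0245833.
Level-payment amortization: P = B₀·r / (1 − (1+r)^(−n)) = 16675.00·0.0245833 / (1 − 1.02458^(−42)).
Denominator 1 − (1+r)^(−42) = 0.639409779.
P = 409.927 / 0.639409779 ≈ 641.10.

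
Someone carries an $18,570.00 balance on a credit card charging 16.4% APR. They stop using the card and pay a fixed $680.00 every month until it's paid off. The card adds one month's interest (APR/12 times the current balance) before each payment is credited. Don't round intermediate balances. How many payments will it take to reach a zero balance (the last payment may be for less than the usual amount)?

Monthly rate r = 16.4%/12 = 1.36667% = 0.0136667.
Recurrence: B ← B·(1+r) − $680.00.
Month 1: interest $253.79; balance after payment $18,143.79.
Month 2: interest $247.97; balance after payment $17,711.76.
Closed form: n = −ln(1 − rB₀/P)/ln(1+r) = −ln(0.62678)/ln(1.01367) ≈ 34.416, so the balance reaches zero during payment 35.

35 months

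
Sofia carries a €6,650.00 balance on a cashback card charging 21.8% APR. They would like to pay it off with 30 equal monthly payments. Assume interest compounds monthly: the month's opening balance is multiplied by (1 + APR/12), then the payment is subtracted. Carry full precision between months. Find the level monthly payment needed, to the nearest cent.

€289.49

Monthly rate r = 21.8%/12 = 1.81667% = 0.0181667.
Level-payment amortization: P = B₀·r / (1 − (1+r)^(−n)) = 6650.00·0.0181667 / (1 − 1.01817^(−30)).
Denominator 1 − (1+r)^(−30) = 0.417315108.
P = 120.808 / 0.417315108 ≈ 289.49.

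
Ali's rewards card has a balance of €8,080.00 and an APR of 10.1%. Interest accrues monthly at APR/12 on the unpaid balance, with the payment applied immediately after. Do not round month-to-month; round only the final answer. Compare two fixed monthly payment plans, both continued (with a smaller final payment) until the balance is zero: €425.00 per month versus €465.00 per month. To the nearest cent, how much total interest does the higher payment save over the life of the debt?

€69.65

Monthly rate r = 10.1%/12 = 0.841667% = 0.00841667.
At €425.00/mo: n = ⌈−ln(1 − rB₀/P)/ln(1+r)⌉ = 21 payments (last €342.21); total interest = total paid − €8,080.00 = €762.21.
At €465.00/mo: 19 payments (last €402.56); total interest €692.56.
Interest saved = €762.21 − €692.56 = €69.65.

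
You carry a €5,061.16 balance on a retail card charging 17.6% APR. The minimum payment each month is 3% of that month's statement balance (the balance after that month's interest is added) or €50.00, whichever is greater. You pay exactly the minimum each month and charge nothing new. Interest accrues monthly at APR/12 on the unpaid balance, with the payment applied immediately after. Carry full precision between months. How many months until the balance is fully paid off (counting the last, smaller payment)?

Monthly rate r = 17.6%/12 = 1.46667% = 0.0146667.
While 3% of the post-interest balance exceeds €50.00, each month B ← (B·(1+r))·(1 − 0.03), i.e. B shrinks by the factor (1+r)·0.97 = 0.98423.
This holds for months 1–71. Entering month 72 the balance is €1,636.83; 3% of the post-interest balance is now below €50.00, so the flat €50.00 minimum applies from here.
From month 72 a fixed €50.00 at rate r clears €1,636.83 in 45 more payments. Total: 71 + 45 = 116 months.

116 months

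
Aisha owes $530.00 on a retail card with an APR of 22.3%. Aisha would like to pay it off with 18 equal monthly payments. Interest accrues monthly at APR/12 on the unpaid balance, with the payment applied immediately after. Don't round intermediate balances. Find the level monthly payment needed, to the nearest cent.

$34.91

Monthly rate r = 22.3%/12 = 1.85833% = 0.0185833.
Level-payment amortization: P = B₀·r / (1 − (1+r)^(−n)) = 530.00·0.0185833 / (1 − 1.01858^(−18)).
Denominator 1 − (1+r)^(−18) = 0.282103531.
P = 9.84917 / 0.282103531 ≈ 34.91.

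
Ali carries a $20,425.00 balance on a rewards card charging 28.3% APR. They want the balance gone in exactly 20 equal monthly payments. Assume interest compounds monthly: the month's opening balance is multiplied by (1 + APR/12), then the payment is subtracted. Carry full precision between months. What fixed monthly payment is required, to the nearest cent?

$1,292.74

Monthly rate r = 28.3%/12 = 2.35833% = 0.0235833.
Level-payment amortization: P = B₀·r / (1 − (1+r)^(−n)) = 20425.00·0.0235833 / (1 − 1.02358^(−20)).
Denominator 1 − (1+r)^(−20) = 0.372612468.
P = 481.69 / 0.372612468 ≈ 1292.74.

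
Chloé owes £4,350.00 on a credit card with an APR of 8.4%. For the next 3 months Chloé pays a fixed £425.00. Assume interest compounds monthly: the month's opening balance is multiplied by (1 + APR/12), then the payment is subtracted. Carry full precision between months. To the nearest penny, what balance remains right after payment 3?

£3,158.05

Monthly rate r = 8.4%/12 = 0.7% = 0.007.
Each month: B ← B·(1+r) − £425.00.
Month 1: interest £30.45; balance after payment £3,955.45.
Month 2: interest £27.69; balance after payment £3,558.14.
Month 3: interest £24.91; balance after payment £3,158.05.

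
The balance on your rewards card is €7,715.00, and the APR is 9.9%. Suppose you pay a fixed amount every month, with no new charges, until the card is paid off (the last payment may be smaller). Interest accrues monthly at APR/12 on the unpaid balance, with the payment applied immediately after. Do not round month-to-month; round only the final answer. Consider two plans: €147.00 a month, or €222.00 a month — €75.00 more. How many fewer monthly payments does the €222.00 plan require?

Monthly rate r = 9.9%/12 = 0.825% = 0.00825.
At €147.00/mo: n = ⌈−ln(1 − rB₀/P)/ln(1+r)⌉ = 70 payments (last €8.16); total interest = total paid − €7,715.00 = €2,436.16.
At €222.00/mo: 42 payments (last €27.10); total interest €1,414.10.
Payments saved = 70 − 42 = 28.

28 fewer payments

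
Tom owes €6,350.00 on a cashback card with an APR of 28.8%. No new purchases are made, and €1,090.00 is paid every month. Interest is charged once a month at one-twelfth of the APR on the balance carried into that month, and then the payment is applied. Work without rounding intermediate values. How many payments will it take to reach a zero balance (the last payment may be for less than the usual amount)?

Monthly rate r = 28.8%/12 = 2.4% = 0.024.
Recurrence: B ← B·(1+r) − €1,090.00.
Month 1: interest €152.40; balance after payment €5,412.40.
Month 2: interest €129.90; balance after payment €4,452.30.
Closed form: n = −ln(1 − rB₀/P)/ln(1+r) = −ln(0.86018)/ln(1.024) ≈ 6.350, so the balance reaches zero during payment 7.

7 payments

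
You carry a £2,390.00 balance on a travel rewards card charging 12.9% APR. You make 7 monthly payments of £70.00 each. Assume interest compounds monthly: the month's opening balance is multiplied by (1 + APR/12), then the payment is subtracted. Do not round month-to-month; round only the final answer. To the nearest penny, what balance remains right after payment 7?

Monthly rate r = 12.9%/12 = 1.075% = 0.01075.
Each month: B ← B·(1+r) − £70.00.
Month 1: interest £25.69; balance after payment £2,345.69.
Month 2: interest £25.22; balance after payment £2,300.91.
Month 3: interest £24.73; balance after payment £2,255.64.
Month 4: interest £24.25; balance after payment £2,209.89.
Month 5: interest £23.76; balance after payment £2,163.65.
Month 6: interest £23.26; balance after payment £2,116.91.
Month 7: interest £22.76; balance after payment £2,069.66.

£2,069.66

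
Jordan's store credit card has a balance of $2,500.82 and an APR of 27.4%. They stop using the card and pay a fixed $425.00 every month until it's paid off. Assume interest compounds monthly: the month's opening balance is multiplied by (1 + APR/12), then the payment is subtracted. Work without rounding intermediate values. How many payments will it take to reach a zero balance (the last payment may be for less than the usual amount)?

Monthly rate r = 27.4%/12 = 2.28333% = 0.0228333.
Recurrence: B ← B·(1+r) − $425.00.
Month 1: interest $57.10; balance after payment $2,132.92.
Month 2: interest $48.70; balance after payment $1,756.62.
Closed form: n = −ln(1 − rB₀/P)/ln(1+r) = −ln(0.86564)/ln(1.02283) ≈ 6.391, so the balance reaches zero during payment 7.

7 months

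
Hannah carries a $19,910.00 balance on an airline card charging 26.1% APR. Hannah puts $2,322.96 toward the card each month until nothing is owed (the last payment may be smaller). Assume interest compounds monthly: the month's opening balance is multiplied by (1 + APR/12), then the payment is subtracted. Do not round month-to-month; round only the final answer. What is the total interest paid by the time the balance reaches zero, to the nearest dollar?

$2,369

Monthly rate r = 26.1%/12 = 2.175% = 0.02175.
Payoff takes n = ⌈−ln(1 − rB₀/P)/ln(1+r)⌉ = ⌈9.588⌉ = 10 payments; the last is $1,372.55.
Total paid = 9·$2,322.96 + $1,372.55 = $22,279.19.
Total interest = total paid − principal = $22,279.19 − $19,910.00 = $2,369.19.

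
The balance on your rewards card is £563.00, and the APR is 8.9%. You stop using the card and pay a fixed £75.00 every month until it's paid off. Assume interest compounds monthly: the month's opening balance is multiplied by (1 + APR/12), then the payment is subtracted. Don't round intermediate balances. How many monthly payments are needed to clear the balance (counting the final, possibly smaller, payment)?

Monthly rate r = 8.9%/12 = 0.741667% = 0.00741667.
Recurrence: B ← B·(1+r) − £75.00.
Month 1: interest £4.18; balance after payment £492.18.
Month 2: interest £3.65; balance after payment £420.83.
Closed form: n = −ln(1 − rB₀/P)/ln(1+r) = −ln(0.94433)/ln(1.00742) ≈ 7.752, so the balance reaches zero during payment 8.

8 months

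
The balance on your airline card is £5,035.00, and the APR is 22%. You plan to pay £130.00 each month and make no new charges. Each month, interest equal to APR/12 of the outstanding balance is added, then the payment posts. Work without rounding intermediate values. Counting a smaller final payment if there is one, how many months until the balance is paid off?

69 months

Monthly rate r = 22%/12 = 1.83333% = 0.0183333.
Recurrence: B ← B·(1+r) − £130.00.
Month 1: interest £92.31; balance after payment £4,997.31.
Month 2: interest £91.62; balance after payment £4,958.93.
Closed form: n = −ln(1 − rB₀/P)/ln(1+r) = −ln(0.28994)/ln(1.01833) ≈ 68.150, so the balance reaches zero during payment 69.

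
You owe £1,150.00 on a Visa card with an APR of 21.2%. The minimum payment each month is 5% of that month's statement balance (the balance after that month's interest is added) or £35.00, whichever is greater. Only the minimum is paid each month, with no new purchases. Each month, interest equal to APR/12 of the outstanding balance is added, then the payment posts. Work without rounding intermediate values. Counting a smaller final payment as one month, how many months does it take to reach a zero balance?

Monthly rate r = 21.2%/12 = 1.76667% = 0.0176667.
While 5% of the post-interest balance exceeds £35.00, each month B ← (B·(1+r))·(1 − 0.05), i.e. B shrinks by the factor (1+r)·0.95 = 0.96678.
This holds for months 1–16. Entering month 17 the balance is £669.83; 5% of the post-interest balance is now below £35.00, so the flat £35.00 minimum applies from here.
From month 17 a fixed £35.00 at rate r clears £669.83 in 24 more payments. Total: 16 + 24 = 40 months.

40 months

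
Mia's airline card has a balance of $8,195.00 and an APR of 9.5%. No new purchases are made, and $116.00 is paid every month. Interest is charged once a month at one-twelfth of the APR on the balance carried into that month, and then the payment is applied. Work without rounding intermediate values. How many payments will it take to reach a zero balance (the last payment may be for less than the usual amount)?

Monthly rate r = 9.5%/12 = 0.791667% = 0.00791667.
Recurrence: B ← B·(1+r) − $116.00.
Month 1: interest $64.88; balance after payment $8,143.88.
Month 2: interest $64.47; balance after payment $8,092.35.
Closed form: n = −ln(1 − rB₀/P)/ln(1+r) = −ln(0.44071)/ln(1.00792) ≈ 103.907, so the balance reaches zero during payment 104.

104 months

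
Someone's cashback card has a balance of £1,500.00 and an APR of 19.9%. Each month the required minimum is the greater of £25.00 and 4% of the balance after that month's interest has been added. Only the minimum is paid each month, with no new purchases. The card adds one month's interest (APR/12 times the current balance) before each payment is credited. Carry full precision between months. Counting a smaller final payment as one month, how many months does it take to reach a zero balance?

69 months

Monthly rate r = 19.9%/12 = 1.65833% = 0.0165833.
While 4% of the post-interest balance exceeds £25.00, each month B ← (B·(1+r))·(1 − 0.04), i.e. B shrinks by the factor (1+r)·0.96 = 0.97592.
This holds for months 1–37. Entering month 38 the balance is £608.72; 4% of the post-interest balance is now below £25.00, so the flat £25.00 minimum applies from here.
From month 38 a fixed £25.00 at rate r clears £608.72 in 32 more payments. Total: 37 + 32 = 69 months.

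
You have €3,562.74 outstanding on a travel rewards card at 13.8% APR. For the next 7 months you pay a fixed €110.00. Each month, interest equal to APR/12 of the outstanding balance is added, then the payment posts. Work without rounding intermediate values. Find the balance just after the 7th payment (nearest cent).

Monthly rate r = 13.8%/12 = 1.15% = 0.0115.
Each month: B ← B·(1+r) − €110.00.
Month 1: interest €40.97; balance after payment €3,493.71.
Month 2: interest €40.18; balance after payment €3,423.89.
Month 3: interest €39.37; balance after payment €3,353.26.
Month 4: interest €38.56; balance after payment €3,281.83.
Month 5: interest €37.74; balance after payment €3,209.57.
Month 6: interest €36.91; balance after payment €3,136.48.
Month 7: interest €36.07; balance after payment €3,062.55.

€3,062.55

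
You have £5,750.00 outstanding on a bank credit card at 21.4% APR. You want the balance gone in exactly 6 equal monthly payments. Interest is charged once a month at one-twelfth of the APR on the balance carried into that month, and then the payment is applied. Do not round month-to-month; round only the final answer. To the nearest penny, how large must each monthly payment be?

£1,019.03

Monthly rate r = 21.4%/12 = 1.78333% = 0.0178333.
Level-payment amortization: P = B₀·r / (1 − (1+r)^(−n)) = 5750.00·0.0178333 / (1 − 1.01783^(−6)).
Denominator 1 − (1+r)^(−6) = 0.100626717.
P = 102.542 / 0.100626717 ≈ 1019.03.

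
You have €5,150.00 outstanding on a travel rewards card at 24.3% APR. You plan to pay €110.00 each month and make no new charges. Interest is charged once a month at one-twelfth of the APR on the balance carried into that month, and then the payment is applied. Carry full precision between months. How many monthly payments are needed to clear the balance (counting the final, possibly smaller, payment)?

Monthly rate r = 24.3%/12 = 2.025% = 0.02025.
Recurrence: B ← B·(1+r) − €110.00.
Month 1: interest €104.29; balance after payment €5,144.29.
Month 2: interest €104.17; balance after payment €5,138.46.
Closed form: n = −ln(1 − rB₀/P)/ln(1+r) = −ln(0.051932)/ln(1.02025) ≈ 147.539, so the balance reaches zero during payment 148.

148 months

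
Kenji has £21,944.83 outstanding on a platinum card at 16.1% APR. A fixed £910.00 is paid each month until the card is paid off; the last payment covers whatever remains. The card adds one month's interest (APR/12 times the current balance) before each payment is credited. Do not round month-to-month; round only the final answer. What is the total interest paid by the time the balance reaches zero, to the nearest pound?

£4,747

Monthly rate r = 16.1%/12 = 1.34167% = 0.0134167.
Payoff takes n = ⌈−ln(1 − rB₀/P)/ln(1+r)⌉ = ⌈29.330⌉ = 30 payments; the last is £301.35.
Total paid = 29·£910.00 + £301.35 = £26,691.35.
Total interest = total paid − principal = £26,691.35 − £21,944.83 = £4,746.52.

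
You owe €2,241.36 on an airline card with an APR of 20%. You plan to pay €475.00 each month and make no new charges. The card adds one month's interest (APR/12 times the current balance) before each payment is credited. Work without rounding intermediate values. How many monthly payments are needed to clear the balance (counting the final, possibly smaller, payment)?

Monthly rate r = 20%/12 = 1.66667% = 0.0166667.
Recurrence: B ← B·(1+r) − €475.00.
Month 1: interest €37.36; balance after payment €1,803.72.
Month 2: interest €30.06; balance after payment €1,358.78.
Month 3: interest €22.65; balance after payment €906.42.
Month 4: interest €15.11; balance after payment €446.53.
Month 5: interest €7.44; balance after payment €0.00.

5 payments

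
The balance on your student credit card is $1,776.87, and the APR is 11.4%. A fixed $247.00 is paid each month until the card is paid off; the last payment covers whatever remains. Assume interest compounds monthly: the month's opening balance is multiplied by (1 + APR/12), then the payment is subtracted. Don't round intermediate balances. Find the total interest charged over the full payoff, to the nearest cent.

Monthly rate r = 11.4%/12 = 0.95% = 0.0095.
Payoff takes n = ⌈−ln(1 − rB₀/P)/ln(1+r)⌉ = ⌈7.487⌉ = 8 payments; the last is $120.52.
Total paid = 7·$247.00 + $120.52 = $1,849.52.
Total interest = total paid − principal = $1,849.52 − $1,776.87 = $72.65.

$72.65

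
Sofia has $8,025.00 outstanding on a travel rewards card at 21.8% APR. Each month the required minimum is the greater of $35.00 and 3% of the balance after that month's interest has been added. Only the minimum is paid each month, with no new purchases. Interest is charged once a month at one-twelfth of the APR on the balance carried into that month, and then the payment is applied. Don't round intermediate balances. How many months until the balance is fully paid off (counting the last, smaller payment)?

Monthly rate r = 21.8%/12 = 1.81667% = 0.0181667.
While 3% of the post-interest balance exceeds $35.00, each month B ← (B·(1+r))·(1 − 0.03), i.e. B shrinks by the factor (1+r)·0.97 = 0.98762.
This holds for months 1–157. Entering month 158 the balance is $1,135.46; 3% of the post-interest balance is now below $35.00, so the flat $35.00 minimum applies from here.
From month 158 a fixed $35.00 at rate r clears $1,135.46 in 50 more payments. Total: 157 + 50 = 207 months.

207 months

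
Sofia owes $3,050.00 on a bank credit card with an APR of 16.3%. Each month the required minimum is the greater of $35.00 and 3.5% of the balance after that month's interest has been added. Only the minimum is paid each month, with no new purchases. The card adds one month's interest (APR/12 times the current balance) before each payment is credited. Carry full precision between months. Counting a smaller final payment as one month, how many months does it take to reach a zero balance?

Monthly rate r = 16.3%/12 = 1.35833% = 0.0135833.
While 3.5% of the post-interest balance exceeds $35.00, each month B ← (B·(1+r))·(1 − 0.035), i.e. B shrinks by the factor (1+r)·0.965 = 0.97811.
This holds for months 1–51. Entering month 52 the balance is $986.34; 3.5% of the post-interest balance is now below $35.00, so the flat $35.00 minimum applies from here.
From month 52 a fixed $35.00 at rate r clears $986.34 in 36 more payments. Total: 51 + 36 = 87 months.

87 months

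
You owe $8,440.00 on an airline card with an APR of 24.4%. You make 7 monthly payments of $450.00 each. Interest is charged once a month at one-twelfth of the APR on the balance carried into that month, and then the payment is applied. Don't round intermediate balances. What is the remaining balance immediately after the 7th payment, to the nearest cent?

$6,368.31

Monthly rate r = 24.4%/12 = 2.03333% = 0.0203333.
Each month: B ← B·(1+r) − $450.00.
Month 1: interest $171.61; balance after payment $8,161.61.
Month 2: interest $165.95; balance after payment $7,877.57.
Month 3: interest $160.18; balance after payment $7,587.74.
Month 4: interest $154.28; balance after payment $7,292.03.
Month 5: interest $148.27; balance after payment $6,990.30.
Month 6: interest $142.14; balance after payment $6,682.43.
Month 7: interest $135.88; balance after payment $6,368.31.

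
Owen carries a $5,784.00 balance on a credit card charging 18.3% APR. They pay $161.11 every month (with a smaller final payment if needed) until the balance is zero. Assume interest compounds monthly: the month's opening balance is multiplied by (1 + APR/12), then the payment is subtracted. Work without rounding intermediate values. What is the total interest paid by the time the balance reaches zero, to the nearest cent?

$2,657.13

Monthly rate r = 18.3%/12 = 1.525% = 0.01525.
Payoff takes n = ⌈−ln(1 − rB₀/P)/ln(1+r)⌉ = ⌈52.392⌉ = 53 payments; the last is $63.41.
Total paid = 52·$161.11 + $63.41 = $8,441.13.
Total interest = total paid − principal = $8,441.13 − $5,784.00 = $2,657.13.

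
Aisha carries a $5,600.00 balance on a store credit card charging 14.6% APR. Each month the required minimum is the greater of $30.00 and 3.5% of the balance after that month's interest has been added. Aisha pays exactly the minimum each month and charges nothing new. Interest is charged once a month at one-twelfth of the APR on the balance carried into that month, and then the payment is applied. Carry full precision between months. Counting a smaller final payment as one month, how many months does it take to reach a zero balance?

116 months

Monthly rate r = 14.6%/12 = 1.21667% = 0.0121667.
While 3.5% of the post-interest balance exceeds $30.00, each month B ← (B·(1+r))·(1 − 0.035), i.e. B shrinks by the factor (1+r)·0.965 = 0.97674.
This holds for months 1–81. Entering month 82 the balance is $832.37; 3.5% of the post-interest balance is now below $30.00, so the flat $30.00 minimum applies from here.
From month 82 a fixed $30.00 at rate r clears $832.37 in 35 more payments. Total: 81 + 35 = 116 months.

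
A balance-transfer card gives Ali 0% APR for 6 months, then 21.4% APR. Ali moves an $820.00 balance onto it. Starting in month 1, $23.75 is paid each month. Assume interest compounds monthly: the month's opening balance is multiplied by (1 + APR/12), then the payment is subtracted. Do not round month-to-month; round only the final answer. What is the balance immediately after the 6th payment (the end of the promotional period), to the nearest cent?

$677.50

Promo months 1–6 at r₀ = 0%/12 = 0; months 7+ at r₁ = 21.4%/12 = 0.0178333.
After month 6 (no interest yet): B = $820.00 − 6·$23.75 = $677.50.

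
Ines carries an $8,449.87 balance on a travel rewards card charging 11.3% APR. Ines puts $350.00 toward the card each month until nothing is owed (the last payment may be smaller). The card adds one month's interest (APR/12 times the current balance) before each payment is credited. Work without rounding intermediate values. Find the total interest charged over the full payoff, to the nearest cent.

Monthly rate r = 11.3%/12 = 0.941667% = 0.00941667.
Payoff takes n = ⌈−ln(1 − rB₀/P)/ln(1+r)⌉ = ⌈27.518⌉ = 28 payments; the last is $181.82.
Total paid = 27·$350.00 + $181.82 = $9,631.82.
Total interest = total paid − principal = $9,631.82 − $8,449.87 = $1,181.95.

$1,181.95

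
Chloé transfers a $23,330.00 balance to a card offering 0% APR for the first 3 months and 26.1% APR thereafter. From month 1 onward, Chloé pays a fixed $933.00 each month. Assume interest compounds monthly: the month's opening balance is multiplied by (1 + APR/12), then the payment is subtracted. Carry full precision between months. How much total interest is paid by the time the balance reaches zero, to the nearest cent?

Promo months 1–3 at r₀ = 0%/12 = 0; months 4+ at r₁ = 26.1%/12 = 0.02175.
After month 3 (no interest yet): B = $23,330.00 − 3·$933.00 = $20,531.00.
Then at r₁ with $933.00/mo: n₂ = −ln(1 − r₁·B/P)/ln(1+r₁) ≈ 30.27 → 31 more payments.
Total paid = 33·$933.00 + $251.92 = $31,040.92; interest = $31,040.92 − $23,330.00 = $7,710.92.

$7,710.92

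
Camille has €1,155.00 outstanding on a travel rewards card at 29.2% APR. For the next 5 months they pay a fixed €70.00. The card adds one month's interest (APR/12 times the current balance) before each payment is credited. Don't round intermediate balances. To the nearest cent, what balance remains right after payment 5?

€935.08

Monthly rate r = 29.2%/12 = 2.43333% = 0.0243333.
Each month: B ← B·(1+r) − €70.00.
Month 1: interest €28.10; balance after payment €1,113.11.
Month 2: interest €27.09; balance after payment €1,070.19.
Month 3: interest €26.04; balance after payment €1,026.23.
Month 4: interest €24.97; balance after payment €981.20.
Month 5: interest €23.88; balance after payment €935.08.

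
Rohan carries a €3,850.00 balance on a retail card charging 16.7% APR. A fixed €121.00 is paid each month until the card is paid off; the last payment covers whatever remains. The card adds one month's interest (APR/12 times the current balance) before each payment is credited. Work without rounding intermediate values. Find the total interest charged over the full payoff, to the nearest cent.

Monthly rate r = 16.7%/12 = 1.39167% = 0.0139167.
Payoff takes n = ⌈−ln(1 − rB₀/P)/ln(1+r)⌉ = ⌈42.316⌉ = 43 payments; the last is €38.41.
Total paid = 42·€121.00 + €38.41 = €5,120.41.
Total interest = total paid − principal = €5,120.41 − €3,850.00 = €1,270.41.

€1,270.41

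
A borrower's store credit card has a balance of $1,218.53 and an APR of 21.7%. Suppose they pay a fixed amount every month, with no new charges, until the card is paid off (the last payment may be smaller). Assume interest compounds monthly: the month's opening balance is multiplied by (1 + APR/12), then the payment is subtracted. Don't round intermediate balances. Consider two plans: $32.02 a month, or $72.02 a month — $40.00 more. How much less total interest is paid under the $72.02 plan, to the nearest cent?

$614.14

Monthly rate r = 21.7%/12 = 1.80833% = 0.0180833.
At $32.02/mo: n = ⌈−ln(1 − rB₀/P)/ln(1+r)⌉ = 66 payments (last $0.67); total interest = total paid − $1,218.53 = $863.44.
At $72.02/mo: 21 payments (last $27.43); total interest $249.30.
Interest saved = $863.44 − $249.30 = $614.14.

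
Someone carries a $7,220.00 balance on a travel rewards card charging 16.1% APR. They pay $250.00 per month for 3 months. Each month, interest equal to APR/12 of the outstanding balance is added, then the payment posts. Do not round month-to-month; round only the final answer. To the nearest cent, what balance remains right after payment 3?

$6,754.41

Monthly rate r = 16.1%/12 = 1.34167% = 0.0134167.
Each month: B ← B·(1+r) − $250.00.
Month 1: interest $96.87; balance after payment $7,066.87.
Month 2: interest $94.81; balance after payment $6,911.68.
Month 3: interest $92.73; balance after payment $6,754.41.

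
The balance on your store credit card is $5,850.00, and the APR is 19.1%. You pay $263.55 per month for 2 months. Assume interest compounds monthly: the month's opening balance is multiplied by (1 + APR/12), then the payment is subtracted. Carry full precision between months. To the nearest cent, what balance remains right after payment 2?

$5,506.41

Monthly rate r = 19.1%/12 = 1.59167% = 0.0159167.
Each month: B ← B·(1+r) − $263.55.
Month 1: interest $93.11; balance after payment $5,679.56.
Month 2: interest $90.40; balance after payment $5,506.41.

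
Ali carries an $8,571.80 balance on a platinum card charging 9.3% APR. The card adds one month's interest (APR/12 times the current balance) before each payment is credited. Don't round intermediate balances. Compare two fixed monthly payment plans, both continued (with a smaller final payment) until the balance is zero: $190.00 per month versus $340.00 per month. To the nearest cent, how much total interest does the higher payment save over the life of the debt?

$1,014.15

Monthly rate r = 9.3%/12 = 0.775% = 0.00775.
At $190.00/mo: n = ⌈−ln(1 − rB₀/P)/ln(1+r)⌉ = 56 payments (last $138.49); total interest = total paid − $8,571.80 = $2,016.69.
At $340.00/mo: 29 payments (last $54.34); total interest $1,002.54.
Interest saved = $2,016.69 − $1,002.54 = $1,014.15.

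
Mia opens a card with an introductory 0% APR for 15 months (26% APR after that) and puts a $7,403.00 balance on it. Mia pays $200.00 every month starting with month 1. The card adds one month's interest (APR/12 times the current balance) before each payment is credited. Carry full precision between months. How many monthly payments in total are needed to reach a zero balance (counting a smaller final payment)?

Promo months 1–15 at r₀ = 0%/12 = 0; months 16+ at r₁ = 26%/12 = 0.0216667.
After month 15 (no interest yet): B = $7,403.00 − 15·$200.00 = $4,403.00.
Then at r₁ with $200.00/mo: n₂ = −ln(1 − r₁·B/P)/ln(1+r₁) ≈ 30.24 → 31 more payments.

46 payments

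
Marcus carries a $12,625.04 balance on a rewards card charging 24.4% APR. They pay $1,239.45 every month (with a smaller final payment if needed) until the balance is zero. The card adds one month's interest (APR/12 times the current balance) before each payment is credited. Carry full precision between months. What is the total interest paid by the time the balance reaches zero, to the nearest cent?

Monthly rate r = 24.4%/12 = 2.03333% = 0.0203333.
Payoff takes n = ⌈−ln(1 − rB₀/P)/ln(1+r)⌉ = ⌈11.529⌉ = 12 payments; the last is $659.15.
Total paid = 11·$1,239.45 + $659.15 = $14,293.10.
Total interest = total paid − principal = $14,293.10 − $12,625.04 = $1,668.06.

$1,668.06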